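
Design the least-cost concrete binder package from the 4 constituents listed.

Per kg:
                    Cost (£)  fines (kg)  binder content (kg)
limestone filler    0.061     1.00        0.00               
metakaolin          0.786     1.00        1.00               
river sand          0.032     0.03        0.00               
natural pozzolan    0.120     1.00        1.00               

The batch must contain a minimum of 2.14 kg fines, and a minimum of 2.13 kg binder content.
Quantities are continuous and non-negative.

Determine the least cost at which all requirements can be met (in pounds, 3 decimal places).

£0.256

Let x1 = kg of limestone filler, x2 = kg of metakaolin, x3 = kg of river sand, x4 = kg of natural pozzolan.
Minimise 0.061x1 + 0.786x2 + 0.032x3 + 0.12x4 subject to:
  1x1 + 1x2 + 0.03x3 + 1x4 ≥ 2.14   (fines)
  1x2 + 1x4 ≥ 2.13   (binder content)
  x1, x2, x3, x4 ≥ 0.
The minimum-cost mix takes nothing from metakaolin, river sand — only limestone filler, natural pozzolan. The fines and binder content requirements are met with equality.
That vertex is x1 = 0.01, x4 = 2.13.
Total cost: 0.061·0.01 + 0.12·2.13 = 0.25621.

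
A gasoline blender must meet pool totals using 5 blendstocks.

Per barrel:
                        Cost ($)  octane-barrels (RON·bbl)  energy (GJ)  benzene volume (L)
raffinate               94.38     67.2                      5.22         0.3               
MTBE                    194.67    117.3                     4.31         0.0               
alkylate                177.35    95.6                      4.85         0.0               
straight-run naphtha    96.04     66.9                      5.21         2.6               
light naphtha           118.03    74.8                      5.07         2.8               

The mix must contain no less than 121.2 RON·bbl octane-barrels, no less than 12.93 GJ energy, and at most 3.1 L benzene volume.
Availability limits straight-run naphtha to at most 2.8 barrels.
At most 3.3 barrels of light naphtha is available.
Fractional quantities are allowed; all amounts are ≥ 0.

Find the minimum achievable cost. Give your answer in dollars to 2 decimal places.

$233.78

Let x1 = barrels of raffinate, x2 = barrels of MTBE, x3 = barrels of alkylate, x4 = barrels of straight-run naphtha, x5 = barrels of light naphtha.
Minimise 94.38x1 + 194.67x2 + 177.35x3 + 96.04x4 + 118.03x5 s.t.:
  67.2x1 + 117.3x2 + 95.6x3 + 66.9x4 + 74.8x5 ≥ 121.2   (octane-barrels)
  5.22x1 + 4.31x2 + 4.85x3 + 5.21x4 + 5.07x5 ≥ 12.93   (energy)
  0.3x1 + 2.6x4 + 2.8x5 ≤ 3.1   (benzene volume)
  x4 ≤ 2.8
  x5 ≤ 3.3
  x1, x2, x3, x4, x5 ≥ 0.
The cheapest feasible vertex uses only raffinate; MTBE, alkylate, straight-run naphtha, light naphtha are not used. There the energy constraint is tight.
Optimal quantities: raffinate = 2.477 barrels.
Hence cost = 94.38·2.477 = $233.7793.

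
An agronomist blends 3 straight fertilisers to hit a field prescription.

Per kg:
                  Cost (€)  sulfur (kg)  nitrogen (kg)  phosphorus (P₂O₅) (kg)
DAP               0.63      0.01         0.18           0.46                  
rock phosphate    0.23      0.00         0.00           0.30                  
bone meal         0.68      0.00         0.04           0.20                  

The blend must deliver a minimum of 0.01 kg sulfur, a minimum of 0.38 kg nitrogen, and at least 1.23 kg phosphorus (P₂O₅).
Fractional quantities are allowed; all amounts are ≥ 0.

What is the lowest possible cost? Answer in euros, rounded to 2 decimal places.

Treat it as an LP. Let x1 = kg of DAP, x2 = kg of rock phosphate, x3 = kg of bone meal.
Minimize 0.63x1 + 0.23x2 + 0.68x3 subject to:
  0.01x1 ≥ 0.01   (sulfur)
  0.18x1 + 0.04x3 ≥ 0.38   (nitrogen)
  0.46x1 + 0.3x2 + 0.2x3 ≥ 1.23   (phosphorus (P₂O₅))
  x1, x2, x3 ≥ 0.
The minimum-cost mix takes nothing from bone meal — only DAP, rock phosphate. Binding constraints: nitrogen and phosphorus (P₂O₅).
So DAP = 2.111 kg, rock phosphate = 0.863 kg.
Cost = 0.63·2.111 + 0.23·0.863 = 1.5284.

€1.53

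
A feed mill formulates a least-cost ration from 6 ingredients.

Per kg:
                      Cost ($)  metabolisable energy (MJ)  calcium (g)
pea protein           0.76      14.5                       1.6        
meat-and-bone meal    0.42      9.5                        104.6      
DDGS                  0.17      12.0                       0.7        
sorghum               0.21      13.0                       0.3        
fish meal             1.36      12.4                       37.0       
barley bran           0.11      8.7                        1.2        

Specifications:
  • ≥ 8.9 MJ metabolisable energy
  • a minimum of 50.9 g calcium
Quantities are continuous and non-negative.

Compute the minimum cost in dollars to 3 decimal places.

Let x1 = kg of pea protein, x2 = kg of meat-and-bone meal, x3 = kg of DDGS, x4 = kg of sorghum, x5 = kg of fish meal, x6 = kg of barley bran.
Minimise 0.76x1 + 0.42x2 + 0.17x3 + 0.21x4 + 1.36x5 + 0.11x6 subject to:
  14.5x1 + 9.5x2 + 12x3 + 13x4 + 12.4x5 + 8.7x6 ≥ 8.9   (metabolisable energy)
  1.6x1 + 104.6x2 + 0.7x3 + 0.3x4 + 37x5 + 1.2x6 ≥ 50.9   (calcium)
  x1, x2, x3, x4, x5, x6 ≥ 0.
The minimum-cost mix takes nothing from pea protein, DDGS, sorghum, fish meal — only meat-and-bone meal, barley bran. The metabolisable energy and calcium requirements are met with equality.
That vertex is x2 = 0.4809, x6 = 0.4979.
Cost = 0.42·0.4809 + 0.11·0.4979 = 0.25675.

$0.257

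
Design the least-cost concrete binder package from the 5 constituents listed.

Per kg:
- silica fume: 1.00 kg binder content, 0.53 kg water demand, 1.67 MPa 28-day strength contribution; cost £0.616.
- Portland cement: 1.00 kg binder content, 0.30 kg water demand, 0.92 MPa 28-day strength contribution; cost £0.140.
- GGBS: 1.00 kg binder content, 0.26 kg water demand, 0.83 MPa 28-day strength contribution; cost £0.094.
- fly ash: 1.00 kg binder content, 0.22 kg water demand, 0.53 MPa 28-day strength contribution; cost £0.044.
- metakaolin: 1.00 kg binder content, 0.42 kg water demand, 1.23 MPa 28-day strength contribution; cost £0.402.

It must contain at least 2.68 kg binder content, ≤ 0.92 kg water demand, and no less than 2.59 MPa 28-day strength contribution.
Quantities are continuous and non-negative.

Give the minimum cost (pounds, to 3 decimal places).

Treat it as an LP. Let x1 = kg of silica fume, x2 = kg of Portland cement, x3 = kg of GGBS, x4 = kg of fly ash, x5 = kg of metakaolin.
Minimise 0.616x1 + 0.14x2 + 0.094x3 + 0.044x4 + 0.402x5 subject to:
  1x1 + 1x2 + 1x3 + 1x4 + 1x5 ≥ 2.68   (binder content)
  0.53x1 + 0.3x2 + 0.26x3 + 0.22x4 + 0.42x5 ≤ 0.92   (water demand)
  1.67x1 + 0.92x2 + 0.83x3 + 0.53x4 + 1.23x5 ≥ 2.59   (28-day strength contribution)
  x1, x2, x3, x4, x5 ≥ 0.
At the optimum only GGBS, fly ash are positive (silica fume, Portland cement, metakaolin = 0). There the water demand and 28-day strength contribution constraints are tight.
So GGBS = 1.835 kg, fly ash = 2.013 kg.
Total cost: 0.094·1.835 + 0.044·2.013 = 0.26106.

£0.261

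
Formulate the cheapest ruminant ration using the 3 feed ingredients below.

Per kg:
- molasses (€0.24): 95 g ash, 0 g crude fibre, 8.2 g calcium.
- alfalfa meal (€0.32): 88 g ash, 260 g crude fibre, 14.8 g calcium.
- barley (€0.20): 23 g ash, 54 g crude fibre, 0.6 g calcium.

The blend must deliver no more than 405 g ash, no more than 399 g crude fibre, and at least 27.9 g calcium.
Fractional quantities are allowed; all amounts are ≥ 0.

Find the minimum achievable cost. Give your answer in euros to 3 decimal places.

€0.643

Let x1 = kg of molasses, x2 = kg of alfalfa meal, x3 = kg of barley.
min 0.24x1 + 0.32x2 + 0.2x3 with:
  95x1 + 88x2 + 23x3 ≤ 405   (ash)
  260x2 + 54x3 ≤ 399   (crude fibre)
  8.2x1 + 14.8x2 + 0.6x3 ≥ 27.9   (calcium)
  x1, x2, x3 ≥ 0.
At the optimum only molasses, alfalfa meal are positive (barley = 0). The crude fibre and calcium requirements are met with equality.
That vertex is x1 = 0.6326, x2 = 1.535.
Hence cost = 0.24·0.6326 + 0.32·1.535 = €0.64302.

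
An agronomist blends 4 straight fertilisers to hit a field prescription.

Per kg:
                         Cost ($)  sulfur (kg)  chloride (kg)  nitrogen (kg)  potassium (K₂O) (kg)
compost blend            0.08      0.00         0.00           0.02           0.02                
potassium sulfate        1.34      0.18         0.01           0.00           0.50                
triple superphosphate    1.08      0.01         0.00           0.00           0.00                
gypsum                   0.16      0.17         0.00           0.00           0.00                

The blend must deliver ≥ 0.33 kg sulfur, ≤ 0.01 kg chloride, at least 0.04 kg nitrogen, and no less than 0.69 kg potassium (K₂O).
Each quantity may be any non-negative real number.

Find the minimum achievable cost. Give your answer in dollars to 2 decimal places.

$2.24

Let x1 = kg of compost blend, x2 = kg of potassium sulfate, x3 = kg of triple superphosphate, x4 = kg of gypsum.
Minimise 0.08x1 + 1.34x2 + 1.08x3 + 0.16x4 s.t.:
  0.18x2 + 0.01x3 + 0.17x4 ≥ 0.33   (sulfur)
  0.01x2 ≤ 0.01   (chloride)
  0.02x1 ≥ 0.04   (nitrogen)
  0.02x1 + 0.5x2 ≥ 0.69   (potassium (K₂O))
  x1, x2, x3, x4 ≥ 0.
The cheapest feasible vertex uses only compost blend, potassium sulfate, gypsum; triple superphosphate is not used. The sulfur, chloride, potassium (K₂O) requirements are met with equality.
That vertex is x1 = 9.5, x2 = 1, x4 = 0.8824.
Hence cost = 0.08·9.5 + 1.34·1 + 0.16·0.8824 = $2.2412.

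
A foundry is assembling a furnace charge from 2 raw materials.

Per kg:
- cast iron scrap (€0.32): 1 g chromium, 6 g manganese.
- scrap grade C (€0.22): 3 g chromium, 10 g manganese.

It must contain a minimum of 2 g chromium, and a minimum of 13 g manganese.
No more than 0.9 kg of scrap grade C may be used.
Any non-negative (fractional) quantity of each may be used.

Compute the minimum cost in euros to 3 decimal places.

Treat it as an LP. Let x1 = kg of cast iron scrap, x2 = kg of scrap grade C.
Minimize 0.32x1 + 0.22x2 subject to:
  1x1 + 3x2 ≥ 2   (chromium)
  6x1 + 10x2 ≥ 13   (manganese)
  x2 ≤ 0.9
  x1, x2 ≥ 0.
Both inputs are positive at the optimum. Binding constraints: manganese and the scrap grade C cap.
That vertex is x1 = 0.6667, x2 = 0.9.
Hence cost = 0.32·0.6667 + 0.22·0.9 = €0.41134.

€0.411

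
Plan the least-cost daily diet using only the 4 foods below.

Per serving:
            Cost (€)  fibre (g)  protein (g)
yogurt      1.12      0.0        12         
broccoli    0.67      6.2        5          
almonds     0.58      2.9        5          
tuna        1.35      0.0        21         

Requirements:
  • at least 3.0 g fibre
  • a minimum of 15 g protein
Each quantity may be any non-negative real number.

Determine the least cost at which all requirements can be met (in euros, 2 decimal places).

Set it up as a linear program. Let x1 = servings of yogurt, x2 = servings of broccoli, x3 = servings of almonds, x4 = servings of tuna.
min 1.12x1 + 0.67x2 + 0.58x3 + 1.35x4 s.t.:
  6.2x2 + 2.9x3 ≥ 3   (fibre)
  12x1 + 5x2 + 5x3 + 21x4 ≥ 15   (protein)
  x1, x2, x3, x4 ≥ 0.
At the optimum only broccoli, tuna are positive (yogurt, almonds = 0). Binding constraints: fibre and protein.
Optimal quantities: broccoli = 0.4839 servings, tuna = 0.5991 servings.
Objective = 0.67·0.4839 + 1.35·0.5991 = 1.1330.

€1.13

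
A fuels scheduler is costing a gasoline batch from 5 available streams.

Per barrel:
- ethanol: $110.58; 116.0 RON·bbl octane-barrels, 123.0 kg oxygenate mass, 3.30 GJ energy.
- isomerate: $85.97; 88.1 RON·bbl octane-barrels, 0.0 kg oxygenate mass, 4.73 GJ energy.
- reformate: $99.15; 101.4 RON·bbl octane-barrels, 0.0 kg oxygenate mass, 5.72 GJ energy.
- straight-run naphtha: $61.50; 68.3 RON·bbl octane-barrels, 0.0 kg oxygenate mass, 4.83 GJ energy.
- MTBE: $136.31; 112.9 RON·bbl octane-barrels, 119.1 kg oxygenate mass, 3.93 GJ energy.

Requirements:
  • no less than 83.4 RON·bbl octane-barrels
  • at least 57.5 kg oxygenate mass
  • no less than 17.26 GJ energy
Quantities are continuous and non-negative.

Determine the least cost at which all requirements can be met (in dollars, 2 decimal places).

$251.82

Let x1 = barrels of ethanol, x2 = barrels of isomerate, x3 = barrels of reformate, x4 = barrels of straight-run naphtha, x5 = barrels of MTBE.
Minimize 110.58x1 + 85.97x2 + 99.15x3 + 61.5x4 + 136.31x5 s.t.:
  116x1 + 88.1x2 + 101.4x3 + 68.3x4 + 112.9x5 ≥ 83.4   (octane-barrels)
  123x1 + 119.1x5 ≥ 57.5   (oxygenate mass)
  3.3x1 + 4.73x2 + 5.72x3 + 4.83x4 + 3.93x5 ≥ 17.26   (energy)
  x1, x2, x3, x4, x5 ≥ 0.
The minimum-cost mix takes nothing from isomerate, reformate, MTBE — only ethanol, straight-run naphtha. The oxygenate mass and energy requirements are met with equality.
Optimal quantities: ethanol = 0.4675 barrels, straight-run naphtha = 3.254 barrels.
Objective = 110.58·0.4675 + 61.5·3.254 = 251.8172.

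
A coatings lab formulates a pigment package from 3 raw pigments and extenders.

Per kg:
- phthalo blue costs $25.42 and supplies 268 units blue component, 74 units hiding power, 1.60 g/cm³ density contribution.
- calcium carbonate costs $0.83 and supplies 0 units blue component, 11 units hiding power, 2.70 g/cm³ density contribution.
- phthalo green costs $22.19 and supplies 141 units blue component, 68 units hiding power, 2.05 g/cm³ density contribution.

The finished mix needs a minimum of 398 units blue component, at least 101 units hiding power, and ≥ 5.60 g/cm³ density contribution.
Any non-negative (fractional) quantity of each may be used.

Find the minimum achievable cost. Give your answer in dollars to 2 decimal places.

Let x1 = kg of phthalo blue, x2 = kg of calcium carbonate, x3 = kg of phthalo green.
min 25.42x1 + 0.83x2 + 22.19x3 s.t.:
  268x1 + 141x3 ≥ 398   (blue component)
  74x1 + 11x2 + 68x3 ≥ 101   (hiding power)
  1.6x1 + 2.7x2 + 2.05x3 ≥ 5.6   (density contribution)
  x1, x2, x3 ≥ 0.
The cheapest feasible vertex uses only phthalo blue, calcium carbonate; phthalo green is not used. The blue component and density contribution requirements are met with equality.
Optimal quantities: phthalo blue = 1.485 kg, calcium carbonate = 1.194 kg.
Cost = 25.42·1.485 + 0.83·1.194 = 38.7397.

$38.74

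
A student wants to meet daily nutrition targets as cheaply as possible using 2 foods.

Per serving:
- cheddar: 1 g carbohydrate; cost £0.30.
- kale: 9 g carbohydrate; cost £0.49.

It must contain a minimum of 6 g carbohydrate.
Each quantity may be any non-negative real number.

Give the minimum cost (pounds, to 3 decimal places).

£0.327

Let x1 = servings of cheddar, x2 = servings of kale.
Minimize 0.3x1 + 0.49x2 subject to:
  1x1 + 9x2 ≥ 6   (carbohydrate)
  x1, x2 ≥ 0.
The minimum-cost mix takes nothing from cheddar — only kale. There the carbohydrate constraint is tight.
Solving gives x2 = 0.6667.
Cost = 0.49·0.6667 = 0.32668.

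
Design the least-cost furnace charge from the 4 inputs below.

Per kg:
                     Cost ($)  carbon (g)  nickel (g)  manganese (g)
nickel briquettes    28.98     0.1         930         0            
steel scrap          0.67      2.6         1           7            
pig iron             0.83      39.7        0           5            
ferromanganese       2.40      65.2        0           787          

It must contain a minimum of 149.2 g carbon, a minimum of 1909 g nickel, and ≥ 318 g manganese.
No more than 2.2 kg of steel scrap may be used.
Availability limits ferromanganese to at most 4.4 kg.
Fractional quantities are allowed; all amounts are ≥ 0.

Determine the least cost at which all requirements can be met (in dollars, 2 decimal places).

Let x1 = kg of nickel briquettes, x2 = kg of steel scrap, x3 = kg of pig iron, x4 = kg of ferromanganese.
min 28.98x1 + 0.67x2 + 0.83x3 + 2.4x4 s.t.:
  0.1x1 + 2.6x2 + 39.7x3 + 65.2x4 ≥ 149.2   (carbon)
  930x1 + 1x2 ≥ 1909   (nickel)
  7x2 + 5x3 + 787x4 ≥ 318   (manganese)
  x2 ≤ 2.2
  x4 ≤ 4.4
  x1, x2, x3, x4 ≥ 0.
The cheapest feasible vertex uses only nickel briquettes, pig iron, ferromanganese; steel scrap is not used. There the carbon, nickel, manganese constraints are tight.
Solving gives x1 = 2.0527, x3 = 3.122, x4 = 0.38423.
Objective = 28.98·2.0527 + 0.83·3.122 + 2.4·0.38423 = 63.0007.

$63.00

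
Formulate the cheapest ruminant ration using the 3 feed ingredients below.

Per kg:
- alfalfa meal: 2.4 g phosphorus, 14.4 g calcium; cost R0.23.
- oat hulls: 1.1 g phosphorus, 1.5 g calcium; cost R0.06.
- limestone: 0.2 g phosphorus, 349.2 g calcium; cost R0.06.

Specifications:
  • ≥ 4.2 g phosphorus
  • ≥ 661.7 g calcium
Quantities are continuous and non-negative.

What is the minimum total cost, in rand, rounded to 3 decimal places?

R0.321

Treat it as an LP. Let x1 = kg of alfalfa meal, x2 = kg of oat hulls, x3 = kg of limestone.
Minimise 0.23x1 + 0.06x2 + 0.06x3 subject to:
  2.4x1 + 1.1x2 + 0.2x3 ≥ 4.2   (phosphorus)
  14.4x1 + 1.5x2 + 349.2x3 ≥ 661.7   (calcium)
  x1, x2, x3 ≥ 0.
The optimal basis is {oat hulls, limestone}; alfalfa meal drops out. There the phosphorus and calcium constraints are tight.
Optimal quantities: oat hulls = 3.476 kg, limestone = 1.88 kg.
Hence cost = 0.06·3.476 + 0.06·1.88 = R0.32136.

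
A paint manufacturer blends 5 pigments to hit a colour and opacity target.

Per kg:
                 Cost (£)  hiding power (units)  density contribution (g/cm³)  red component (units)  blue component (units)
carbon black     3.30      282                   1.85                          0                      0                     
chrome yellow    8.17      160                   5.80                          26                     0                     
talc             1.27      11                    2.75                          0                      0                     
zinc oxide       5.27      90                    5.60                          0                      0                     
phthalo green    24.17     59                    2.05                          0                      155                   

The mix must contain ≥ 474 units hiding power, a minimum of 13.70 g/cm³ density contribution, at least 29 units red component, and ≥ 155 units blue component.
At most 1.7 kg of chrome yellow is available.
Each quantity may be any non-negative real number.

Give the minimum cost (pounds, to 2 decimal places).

Treat it as an LP. Let x1 = kg of carbon black, x2 = kg of chrome yellow, x3 = kg of talc, x4 = kg of zinc oxide, x5 = kg of phthalo green.
Minimise 3.3x1 + 8.17x2 + 1.27x3 + 5.27x4 + 24.17x5 subject to:
  282x1 + 160x2 + 11x3 + 90x4 + 59x5 ≥ 474   (hiding power)
  1.85x1 + 5.8x2 + 2.75x3 + 5.6x4 + 2.05x5 ≥ 13.7   (density contribution)
  26x2 ≥ 29   (red component)
  155x5 ≥ 155   (blue component)
  x2 ≤ 1.7
  x1, x2, x3, x4, x5 ≥ 0.
At the optimum only carbon black, chrome yellow, talc, phthalo green are positive (zinc oxide = 0). There the hiding power, density contribution, red component, blue component constraints are tight.
So carbon black = 0.78593 kg, chrome yellow = 1.1154 kg, talc = 1.3552 kg, phthalo green = 1 kg.
Total cost: 3.3·0.78593 + 8.17·1.1154 + 1.27·1.3552 + 24.17·1 = 37.5975.

£37.60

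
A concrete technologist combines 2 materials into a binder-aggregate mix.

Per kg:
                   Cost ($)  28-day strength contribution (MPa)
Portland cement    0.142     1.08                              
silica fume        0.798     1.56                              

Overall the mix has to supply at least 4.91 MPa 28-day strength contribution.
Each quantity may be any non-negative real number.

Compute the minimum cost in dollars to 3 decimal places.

This is a linear program. Let x1 = kg of Portland cement, x2 = kg of silica fume.
Minimize 0.142x1 + 0.798x2 s.t.:
  1.08x1 + 1.56x2 ≥ 4.91   (28-day strength contribution)
  x1, x2 ≥ 0.
The minimum-cost mix takes nothing from silica fume — only Portland cement. Binding constraint: 28-day strength contribution.
So Portland cement = 4.546 kg.
Total cost: 0.142·4.546 = 0.64553.

$0.646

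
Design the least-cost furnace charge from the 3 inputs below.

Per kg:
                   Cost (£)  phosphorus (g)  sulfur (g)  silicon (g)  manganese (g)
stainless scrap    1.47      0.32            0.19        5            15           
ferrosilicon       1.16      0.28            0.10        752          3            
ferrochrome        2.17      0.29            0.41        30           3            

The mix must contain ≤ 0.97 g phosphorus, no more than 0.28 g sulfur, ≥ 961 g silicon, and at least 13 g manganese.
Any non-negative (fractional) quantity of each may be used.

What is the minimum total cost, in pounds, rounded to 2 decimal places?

£2.38

Treat it as an LP. Let x1 = kg of stainless scrap, x2 = kg of ferrosilicon, x3 = kg of ferrochrome.
min 1.47x1 + 1.16x2 + 2.17x3 with:
  0.32x1 + 0.28x2 + 0.29x3 ≤ 0.97   (phosphorus)
  0.19x1 + 0.1x2 + 0.41x3 ≤ 0.28   (sulfur)
  5x1 + 752x2 + 30x3 ≥ 961   (silicon)
  15x1 + 3x2 + 3x3 ≥ 13   (manganese)
  x1, x2, x3 ≥ 0.
The cheapest feasible vertex uses only stainless scrap, ferrosilicon; ferrochrome is not used. The silicon and manganese requirements are met with equality.
That vertex is x1 = 0.6119, x2 = 1.274.
Total cost: 1.47·0.6119 + 1.16·1.274 = 2.3773.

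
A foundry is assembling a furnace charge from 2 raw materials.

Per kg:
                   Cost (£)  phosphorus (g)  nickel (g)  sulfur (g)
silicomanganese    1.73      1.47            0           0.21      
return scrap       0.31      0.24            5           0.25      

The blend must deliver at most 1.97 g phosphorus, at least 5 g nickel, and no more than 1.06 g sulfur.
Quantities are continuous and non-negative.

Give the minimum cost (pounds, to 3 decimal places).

Let x1 = kg of silicomanganese, x2 = kg of return scrap.
Minimise 1.73x1 + 0.31x2 subject to:
  1.47x1 + 0.24x2 ≤ 1.97   (phosphorus)
  5x2 ≥ 5   (nickel)
  0.21x1 + 0.25x2 ≤ 1.06   (sulfur)
  x1, x2 ≥ 0.
The minimum-cost mix takes nothing from silicomanganese — only return scrap. The nickel requirement is met with equality.
Solving gives x2 = 1.
Objective = 0.31·1 = 0.31000.

£0.310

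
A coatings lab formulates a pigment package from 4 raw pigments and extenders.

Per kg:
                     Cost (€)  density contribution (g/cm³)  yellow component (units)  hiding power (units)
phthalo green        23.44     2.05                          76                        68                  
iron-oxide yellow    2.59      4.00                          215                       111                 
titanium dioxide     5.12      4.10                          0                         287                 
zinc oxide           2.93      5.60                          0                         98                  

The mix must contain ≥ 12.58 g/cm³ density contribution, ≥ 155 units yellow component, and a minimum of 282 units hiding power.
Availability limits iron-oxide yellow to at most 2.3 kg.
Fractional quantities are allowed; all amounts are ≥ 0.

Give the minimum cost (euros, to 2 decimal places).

Set it up as a linear program. Let x1 = kg of phthalo green, x2 = kg of iron-oxide yellow, x3 = kg of titanium dioxide, x4 = kg of zinc oxide.
Minimise 23.44x1 + 2.59x2 + 5.12x3 + 2.93x4 subject to:
  2.05x1 + 4x2 + 4.1x3 + 5.6x4 ≥ 12.58   (density contribution)
  76x1 + 215x2 ≥ 155   (yellow component)
  68x1 + 111x2 + 287x3 + 98x4 ≥ 282   (hiding power)
  x2 ≤ 2.3
  x1, x2, x3, x4 ≥ 0.
The cheapest feasible vertex uses only iron-oxide yellow, zinc oxide; phthalo green, titanium dioxide are not used. There the density contribution and hiding power constraints are tight.
Solving gives x2 = 1.509, x4 = 1.169.
Cost = 2.59·1.509 + 2.93·1.169 = 7.3335.

€7.33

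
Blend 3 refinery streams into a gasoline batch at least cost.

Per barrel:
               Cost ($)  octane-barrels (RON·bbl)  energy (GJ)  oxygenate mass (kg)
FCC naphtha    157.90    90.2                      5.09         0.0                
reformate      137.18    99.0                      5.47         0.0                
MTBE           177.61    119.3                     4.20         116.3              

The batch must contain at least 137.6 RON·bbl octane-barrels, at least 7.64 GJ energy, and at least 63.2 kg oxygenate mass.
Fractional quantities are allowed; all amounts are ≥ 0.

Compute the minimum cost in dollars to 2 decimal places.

Treat it as an LP. Let x1 = barrels of FCC naphtha, x2 = barrels of reformate, x3 = barrels of MTBE.
min 157.9x1 + 137.18x2 + 177.61x3 s.t.:
  90.2x1 + 99x2 + 119.3x3 ≥ 137.6   (octane-barrels)
  5.09x1 + 5.47x2 + 4.2x3 ≥ 7.64   (energy)
  116.3x3 ≥ 63.2   (oxygenate mass)
  x1, x2, x3 ≥ 0.
At the optimum only reformate, MTBE are positive (FCC naphtha = 0). There the energy and oxygenate mass constraints are tight.
So reformate = 0.9795 barrels, MTBE = 0.5434 barrels.
Cost = 137.18·0.9795 + 177.61·0.5434 = 230.8811.

$230.88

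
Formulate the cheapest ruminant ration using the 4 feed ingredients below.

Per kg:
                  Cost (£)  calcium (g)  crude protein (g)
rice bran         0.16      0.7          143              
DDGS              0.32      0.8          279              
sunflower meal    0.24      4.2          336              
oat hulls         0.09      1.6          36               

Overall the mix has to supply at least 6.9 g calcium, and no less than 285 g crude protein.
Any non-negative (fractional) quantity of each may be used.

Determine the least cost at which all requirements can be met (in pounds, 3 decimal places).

£0.390

This is a linear program. Let x1 = kg of rice bran, x2 = kg of DDGS, x3 = kg of sunflower meal, x4 = kg of oat hulls.
Minimize 0.16x1 + 0.32x2 + 0.24x3 + 0.09x4 with:
  0.7x1 + 0.8x2 + 4.2x3 + 1.6x4 ≥ 6.9   (calcium)
  143x1 + 279x2 + 336x3 + 36x4 ≥ 285   (crude protein)
  x1, x2, x3, x4 ≥ 0.
The minimum-cost mix takes nothing from rice bran, DDGS — only sunflower meal, oat hulls. There the calcium and crude protein constraints are tight.
Solving gives x3 = 0.5373, x4 = 2.902.
Total cost: 0.24·0.5373 + 0.09·2.902 = 0.39013.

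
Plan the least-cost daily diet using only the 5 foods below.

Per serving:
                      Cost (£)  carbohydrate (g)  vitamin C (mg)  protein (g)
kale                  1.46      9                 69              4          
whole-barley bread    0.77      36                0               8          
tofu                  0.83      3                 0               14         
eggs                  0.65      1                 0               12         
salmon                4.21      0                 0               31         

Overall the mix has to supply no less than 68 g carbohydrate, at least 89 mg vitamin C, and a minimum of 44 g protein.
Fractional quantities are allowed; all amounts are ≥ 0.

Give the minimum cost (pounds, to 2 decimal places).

£4.49

This is a linear program. Let x1 = servings of kale, x2 = servings of whole-barley bread, x3 = servings of tofu, x4 = servings of eggs, x5 = servings of salmon.
Minimize 1.46x1 + 0.77x2 + 0.83x3 + 0.65x4 + 4.21x5 subject to:
  9x1 + 36x2 + 3x3 + 1x4 ≥ 68   (carbohydrate)
  69x1 ≥ 89   (vitamin C)
  4x1 + 8x2 + 14x3 + 12x4 + 31x5 ≥ 44   (protein)
  x1, x2, x3, x4, x5 ≥ 0.
The minimum-cost mix takes nothing from tofu, salmon — only kale, whole-barley bread, eggs. Binding constraints: carbohydrate, vitamin C, protein.
That vertex is x1 = 1.29, x2 = 1.504, x4 = 2.234.
Hence cost = 1.46·1.29 + 0.77·1.504 + 0.65·2.234 = £4.4936.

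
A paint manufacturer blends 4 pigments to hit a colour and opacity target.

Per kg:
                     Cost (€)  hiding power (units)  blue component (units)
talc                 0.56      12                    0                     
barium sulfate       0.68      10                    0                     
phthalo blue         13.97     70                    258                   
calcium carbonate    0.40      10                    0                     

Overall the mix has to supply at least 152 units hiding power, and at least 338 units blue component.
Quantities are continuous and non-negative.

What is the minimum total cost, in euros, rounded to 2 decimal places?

€20.71

Treat it as an LP. Let x1 = kg of talc, x2 = kg of barium sulfate, x3 = kg of phthalo blue, x4 = kg of calcium carbonate.
min 0.56x1 + 0.68x2 + 13.97x3 + 0.4x4 s.t.:
  12x1 + 10x2 + 70x3 + 10x4 ≥ 152   (hiding power)
  258x3 ≥ 338   (blue component)
  x1, x2, x3, x4 ≥ 0.
At the optimum only phthalo blue, calcium carbonate are positive (talc, barium sulfate = 0). There the hiding power and blue component constraints are tight.
That vertex is x3 = 1.31, x4 = 6.029.
Objective = 13.97·1.31 + 0.4·6.029 = 20.7123.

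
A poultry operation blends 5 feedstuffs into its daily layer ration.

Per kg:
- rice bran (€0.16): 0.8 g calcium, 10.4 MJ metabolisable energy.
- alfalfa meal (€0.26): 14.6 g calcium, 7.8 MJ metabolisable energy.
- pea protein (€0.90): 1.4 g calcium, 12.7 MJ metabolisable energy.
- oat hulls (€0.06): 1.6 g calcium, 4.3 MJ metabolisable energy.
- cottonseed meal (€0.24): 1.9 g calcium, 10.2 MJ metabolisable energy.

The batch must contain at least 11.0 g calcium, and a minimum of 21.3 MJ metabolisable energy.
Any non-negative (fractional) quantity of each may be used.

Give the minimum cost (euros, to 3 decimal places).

€0.337

Let x1 = kg of rice bran, x2 = kg of alfalfa meal, x3 = kg of pea protein, x4 = kg of oat hulls, x5 = kg of cottonseed meal.
Minimize 0.16x1 + 0.26x2 + 0.9x3 + 0.06x4 + 0.24x5 subject to:
  0.8x1 + 14.6x2 + 1.4x3 + 1.6x4 + 1.9x5 ≥ 11   (calcium)
  10.4x1 + 7.8x2 + 12.7x3 + 4.3x4 + 10.2x5 ≥ 21.3   (metabolisable energy)
  x1, x2, x3, x4, x5 ≥ 0.
At the optimum only alfalfa meal, oat hulls are positive (rice bran, pea protein, cottonseed meal = 0). Binding constraints: calcium and metabolisable energy.
So alfalfa meal = 0.2628 kg, oat hulls = 4.477 kg.
Cost = 0.26·0.2628 + 0.06·4.477 = 0.33695.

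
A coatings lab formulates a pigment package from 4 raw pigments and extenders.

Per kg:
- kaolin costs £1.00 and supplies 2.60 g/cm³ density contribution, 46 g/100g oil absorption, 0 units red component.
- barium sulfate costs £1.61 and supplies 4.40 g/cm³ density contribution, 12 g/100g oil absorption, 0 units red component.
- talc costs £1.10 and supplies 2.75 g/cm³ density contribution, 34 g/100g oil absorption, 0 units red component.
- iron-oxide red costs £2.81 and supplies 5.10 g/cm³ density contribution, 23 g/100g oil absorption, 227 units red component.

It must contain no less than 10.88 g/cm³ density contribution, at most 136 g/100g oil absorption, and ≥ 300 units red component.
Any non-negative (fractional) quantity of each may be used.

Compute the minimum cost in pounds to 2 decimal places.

£5.23

Set it up as a linear program. Let x1 = kg of kaolin, x2 = kg of barium sulfate, x3 = kg of talc, x4 = kg of iron-oxide red.
Minimise 1x1 + 1.61x2 + 1.1x3 + 2.81x4 with:
  2.6x1 + 4.4x2 + 2.75x3 + 5.1x4 ≥ 10.88   (density contribution)
  46x1 + 12x2 + 34x3 + 23x4 ≤ 136   (oil absorption)
  227x4 ≥ 300   (red component)
  x1, x2, x3, x4 ≥ 0.
The cheapest feasible vertex uses only barium sulfate, iron-oxide red; kaolin, talc are not used. Binding constraints: density contribution and red component.
That vertex is x2 = 0.9409, x4 = 1.322.
Hence cost = 1.61·0.9409 + 2.81·1.322 = £5.2297.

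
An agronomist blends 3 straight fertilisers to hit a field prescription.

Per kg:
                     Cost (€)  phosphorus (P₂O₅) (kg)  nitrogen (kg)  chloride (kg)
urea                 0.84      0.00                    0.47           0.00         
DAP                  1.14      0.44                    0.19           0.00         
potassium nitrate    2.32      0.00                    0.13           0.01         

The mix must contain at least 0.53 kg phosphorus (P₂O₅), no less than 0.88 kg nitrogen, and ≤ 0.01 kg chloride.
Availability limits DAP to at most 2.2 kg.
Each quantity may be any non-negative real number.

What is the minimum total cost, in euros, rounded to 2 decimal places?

Let x1 = kg of urea, x2 = kg of DAP, x3 = kg of potassium nitrate.
Minimise 0.84x1 + 1.14x2 + 2.32x3 subject to:
  0.44x2 ≥ 0.53   (phosphorus (P₂O₅))
  0.47x1 + 0.19x2 + 0.13x3 ≥ 0.88   (nitrogen)
  0.01x3 ≤ 0.01   (chloride)
  x2 ≤ 2.2
  x1, x2, x3 ≥ 0.
At the optimum only urea, DAP are positive (potassium nitrate = 0). Binding constraints: phosphorus (P₂O₅) and nitrogen.
That vertex is x1 = 1.385, x2 = 1.205.
Cost = 0.84·1.385 + 1.14·1.205 = 2.5371.

€2.54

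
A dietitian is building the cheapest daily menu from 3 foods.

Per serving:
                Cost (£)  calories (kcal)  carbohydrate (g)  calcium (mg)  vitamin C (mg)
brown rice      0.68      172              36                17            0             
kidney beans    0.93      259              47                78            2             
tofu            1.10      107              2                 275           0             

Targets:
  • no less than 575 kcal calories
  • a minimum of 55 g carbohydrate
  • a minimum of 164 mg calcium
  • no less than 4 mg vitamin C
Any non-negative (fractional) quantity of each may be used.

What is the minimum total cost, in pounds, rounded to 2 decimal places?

Let x1 = servings of brown rice, x2 = servings of kidney beans, x3 = servings of tofu.
Minimize 0.68x1 + 0.93x2 + 1.1x3 subject to:
  172x1 + 259x2 + 107x3 ≥ 575   (calories)
  36x1 + 47x2 + 2x3 ≥ 55   (carbohydrate)
  17x1 + 78x2 + 275x3 ≥ 164   (calcium)
  2x2 ≥ 4   (vitamin C)
  x1, x2, x3 ≥ 0.
The cheapest feasible vertex uses only kidney beans; brown rice, tofu are not used. Binding constraint: calories.
Solving gives x2 = 2.22.
Objective = 0.93·2.22 = 2.0646.

£2.06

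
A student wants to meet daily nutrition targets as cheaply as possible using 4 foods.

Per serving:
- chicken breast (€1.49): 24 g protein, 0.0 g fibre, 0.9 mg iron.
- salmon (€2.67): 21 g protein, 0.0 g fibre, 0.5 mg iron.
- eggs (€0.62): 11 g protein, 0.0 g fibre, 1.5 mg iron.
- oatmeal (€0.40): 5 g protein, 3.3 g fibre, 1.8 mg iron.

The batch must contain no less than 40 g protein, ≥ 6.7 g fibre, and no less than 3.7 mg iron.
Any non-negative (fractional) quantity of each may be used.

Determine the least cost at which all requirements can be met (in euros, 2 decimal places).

Let x1 = servings of chicken breast, x2 = servings of salmon, x3 = servings of eggs, x4 = servings of oatmeal.
Minimize 1.49x1 + 2.67x2 + 0.62x3 + 0.4x4 s.t.:
  24x1 + 21x2 + 11x3 + 5x4 ≥ 40   (protein)
  3.3x4 ≥ 6.7   (fibre)
  0.9x1 + 0.5x2 + 1.5x3 + 1.8x4 ≥ 3.7   (iron)
  x1, x2, x3, x4 ≥ 0.
The optimal basis is {eggs, oatmeal}; chicken breast, salmon drop out. The protein and fibre requirements are met with equality.
Solving gives x3 = 2.713, x4 = 2.03.
Cost = 0.62·2.713 + 0.4·2.03 = 2.4941.

€2.49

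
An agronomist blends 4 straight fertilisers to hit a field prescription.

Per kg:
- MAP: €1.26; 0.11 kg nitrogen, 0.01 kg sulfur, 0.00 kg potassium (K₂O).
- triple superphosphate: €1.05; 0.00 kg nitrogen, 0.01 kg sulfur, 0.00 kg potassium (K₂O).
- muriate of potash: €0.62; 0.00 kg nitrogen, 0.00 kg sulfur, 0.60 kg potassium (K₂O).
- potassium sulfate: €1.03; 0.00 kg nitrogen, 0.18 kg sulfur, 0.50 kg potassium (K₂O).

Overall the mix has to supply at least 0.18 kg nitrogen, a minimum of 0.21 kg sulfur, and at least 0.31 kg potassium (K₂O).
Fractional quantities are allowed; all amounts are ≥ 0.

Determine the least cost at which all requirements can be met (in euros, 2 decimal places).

Let x1 = kg of MAP, x2 = kg of triple superphosphate, x3 = kg of muriate of potash, x4 = kg of potassium sulfate.
min 1.26x1 + 1.05x2 + 0.62x3 + 1.03x4 subject to:
  0.11x1 ≥ 0.18   (nitrogen)
  0.01x1 + 0.01x2 + 0.18x4 ≥ 0.21   (sulfur)
  0.6x3 + 0.5x4 ≥ 0.31   (potassium (K₂O))
  x1, x2, x3, x4 ≥ 0.
The optimal basis is {MAP, potassium sulfate}; triple superphosphate, muriate of potash drop out. There the nitrogen and sulfur constraints are tight.
Solving gives x1 = 1.636, x4 = 1.076.
Cost = 1.26·1.636 + 1.03·1.076 = 3.1696.

€3.17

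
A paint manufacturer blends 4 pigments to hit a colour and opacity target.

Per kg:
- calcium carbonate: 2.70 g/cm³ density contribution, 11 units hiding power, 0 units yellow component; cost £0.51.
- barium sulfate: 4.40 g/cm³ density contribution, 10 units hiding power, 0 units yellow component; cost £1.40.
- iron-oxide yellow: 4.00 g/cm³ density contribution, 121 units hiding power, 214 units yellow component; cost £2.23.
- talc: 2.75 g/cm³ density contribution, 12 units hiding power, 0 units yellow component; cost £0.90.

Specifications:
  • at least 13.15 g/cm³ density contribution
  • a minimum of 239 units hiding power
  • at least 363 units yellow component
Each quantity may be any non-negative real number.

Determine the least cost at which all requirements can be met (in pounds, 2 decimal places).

£5.10

Let x1 = kg of calcium carbonate, x2 = kg of barium sulfate, x3 = kg of iron-oxide yellow, x4 = kg of talc.
min 0.51x1 + 1.4x2 + 2.23x3 + 0.9x4 s.t.:
  2.7x1 + 4.4x2 + 4x3 + 2.75x4 ≥ 13.15   (density contribution)
  11x1 + 10x2 + 121x3 + 12x4 ≥ 239   (hiding power)
  214x3 ≥ 363   (yellow component)
  x1, x2, x3, x4 ≥ 0.
The cheapest feasible vertex uses only calcium carbonate, iron-oxide yellow; barium sulfate, talc are not used. The density contribution and hiding power requirements are met with equality.
So calcium carbonate = 2.247 kg, iron-oxide yellow = 1.771 kg.
Cost = 0.51·2.247 + 2.23·1.771 = 5.0953.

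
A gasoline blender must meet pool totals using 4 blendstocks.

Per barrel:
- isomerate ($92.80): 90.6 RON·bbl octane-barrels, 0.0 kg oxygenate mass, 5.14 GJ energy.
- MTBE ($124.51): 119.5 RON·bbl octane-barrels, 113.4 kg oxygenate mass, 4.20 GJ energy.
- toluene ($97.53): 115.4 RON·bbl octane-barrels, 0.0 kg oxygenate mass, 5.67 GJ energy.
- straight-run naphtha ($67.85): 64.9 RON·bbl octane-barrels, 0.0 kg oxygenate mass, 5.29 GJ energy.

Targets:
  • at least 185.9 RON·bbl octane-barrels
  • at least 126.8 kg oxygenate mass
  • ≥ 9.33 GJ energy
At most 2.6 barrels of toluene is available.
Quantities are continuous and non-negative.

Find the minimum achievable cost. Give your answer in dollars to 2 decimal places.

$198.66

Let x1 = barrels of isomerate, x2 = barrels of MTBE, x3 = barrels of toluene, x4 = barrels of straight-run naphtha.
Minimize 92.8x1 + 124.51x2 + 97.53x3 + 67.85x4 s.t.:
  90.6x1 + 119.5x2 + 115.4x3 + 64.9x4 ≥ 185.9   (octane-barrels)
  113.4x2 ≥ 126.8   (oxygenate mass)
  5.14x1 + 4.2x2 + 5.67x3 + 5.29x4 ≥ 9.33   (energy)
  x3 ≤ 2.6
  x1, x2, x3, x4 ≥ 0.
At the optimum only MTBE, straight-run naphtha are positive (isomerate, toluene = 0). The oxygenate mass and energy requirements are met with equality.
So MTBE = 1.1182 barrels, straight-run naphtha = 0.87594 barrels.
Cost = 124.51·1.1182 + 67.85·0.87594 = 198.6596.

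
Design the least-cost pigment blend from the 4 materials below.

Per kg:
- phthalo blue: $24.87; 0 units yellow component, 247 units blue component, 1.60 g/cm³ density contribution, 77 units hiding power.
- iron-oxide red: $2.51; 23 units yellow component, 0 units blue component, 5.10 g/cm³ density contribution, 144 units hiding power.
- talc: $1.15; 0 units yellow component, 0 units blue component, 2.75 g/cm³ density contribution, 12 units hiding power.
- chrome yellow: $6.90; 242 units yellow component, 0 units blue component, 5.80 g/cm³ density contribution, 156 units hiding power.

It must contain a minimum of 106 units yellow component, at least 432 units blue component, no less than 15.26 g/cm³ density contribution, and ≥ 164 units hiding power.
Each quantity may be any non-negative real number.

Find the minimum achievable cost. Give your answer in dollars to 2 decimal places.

Let x1 = kg of phthalo blue, x2 = kg of iron-oxide red, x3 = kg of talc, x4 = kg of chrome yellow.
Minimize 24.87x1 + 2.51x2 + 1.15x3 + 6.9x4 subject to:
  23x2 + 242x4 ≥ 106   (yellow component)
  247x1 ≥ 432   (blue component)
  1.6x1 + 5.1x2 + 2.75x3 + 5.8x4 ≥ 15.26   (density contribution)
  77x1 + 144x2 + 12x3 + 156x4 ≥ 164   (hiding power)
  x1, x2, x3, x4 ≥ 0.
At the optimum only phthalo blue, iron-oxide red, chrome yellow are positive (talc = 0). Binding constraints: yellow component, blue component, density contribution.
So phthalo blue = 1.749 kg, iron-oxide red = 2.181 kg, chrome yellow = 0.2307 kg.
Objective = 24.87·1.749 + 2.51·2.181 + 6.9·0.2307 = 50.5638.

$50.56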